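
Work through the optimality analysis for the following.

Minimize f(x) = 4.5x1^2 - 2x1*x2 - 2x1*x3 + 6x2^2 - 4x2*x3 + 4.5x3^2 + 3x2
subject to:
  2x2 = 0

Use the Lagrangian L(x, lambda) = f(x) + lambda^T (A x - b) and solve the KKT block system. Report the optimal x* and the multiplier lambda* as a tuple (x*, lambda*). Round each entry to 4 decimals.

Form the Lagrangian:
  L(x, lambda) = (1/2) x^T Q x + c^T x + lambda^T (A x - b)
Stationarity (grad_x L = 0): Q x + c + A^T lambda = 0.
Primal feasibility: A x = b.

This gives the KKT block system:
  [ Q   A^T ] [ x     ]   [-c ]
  [ A    0  ] [ lambda ] = [ b ]

Solving the linear system:
  x*      = (0, 0, 0)
  lambda* = (-1.5)
  f(x*)   = 0

x* = (0, 0, 0), lambda* = (-1.5)


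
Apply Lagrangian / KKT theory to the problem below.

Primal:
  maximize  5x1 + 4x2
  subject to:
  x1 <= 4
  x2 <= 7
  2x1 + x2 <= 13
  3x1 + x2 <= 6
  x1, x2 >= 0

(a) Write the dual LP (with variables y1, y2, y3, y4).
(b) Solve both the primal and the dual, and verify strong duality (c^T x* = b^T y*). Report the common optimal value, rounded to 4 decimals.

The standard primal-dual pair for 'max c^T x s.t. A x <= b, x >= 0' is:
  Dual:  min b^T y  s.t.  A^T y >= c,  y >= 0.

So the dual LP is:
  minimize  4y1 + 7y2 + 13y3 + 6y4
  subject to:
    y1 + 2y3 + 3y4 >= 5
    y2 + y3 + y4 >= 4
    y1, y2, y3, y4 >= 0

Solving the primal: x* = (0, 6).
  primal value c^T x* = 24.
Solving the dual: y* = (0, 0, 0, 4).
  dual value b^T y* = 24.
Strong duality: c^T x* = b^T y*. Confirmed.

24


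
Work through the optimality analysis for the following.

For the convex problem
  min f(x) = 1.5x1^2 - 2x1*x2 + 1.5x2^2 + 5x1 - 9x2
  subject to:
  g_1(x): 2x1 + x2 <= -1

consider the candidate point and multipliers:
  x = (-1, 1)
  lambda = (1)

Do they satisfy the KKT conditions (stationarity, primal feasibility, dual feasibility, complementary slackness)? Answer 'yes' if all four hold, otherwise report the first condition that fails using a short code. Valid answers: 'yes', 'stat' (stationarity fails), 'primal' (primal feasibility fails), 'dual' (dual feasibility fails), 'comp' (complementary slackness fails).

Gradient of f: grad f(x) = Q x + c = (0, -4)
Constraint values g_i(x) = a_i^T x - b_i:
  g_1((-1, 1)) = 0
Stationarity residual: grad f(x) + sum_i lambda_i a_i = (2, -3)
  -> stationarity FAILS
Primal feasibility (all g_i <= 0): OK
Dual feasibility (all lambda_i >= 0): OK
Complementary slackness (lambda_i * g_i(x) = 0 for all i): OK

Verdict: the first failing condition is stationarity -> stat.

stat


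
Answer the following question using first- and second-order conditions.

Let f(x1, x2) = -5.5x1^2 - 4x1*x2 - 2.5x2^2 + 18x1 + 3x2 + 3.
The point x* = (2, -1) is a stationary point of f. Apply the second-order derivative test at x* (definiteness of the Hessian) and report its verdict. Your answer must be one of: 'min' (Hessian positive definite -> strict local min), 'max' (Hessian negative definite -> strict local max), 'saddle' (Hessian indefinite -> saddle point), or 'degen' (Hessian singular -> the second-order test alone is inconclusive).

Compute the Hessian H = grad^2 f:
  H = [[-11, -4], [-4, -5]]
Verify stationarity: grad f(x*) = H x* + g = (0, 0).
Eigenvalues of H: -13, -3.
Both eigenvalues < 0, so H is negative definite -> x* is a strict local max.

max


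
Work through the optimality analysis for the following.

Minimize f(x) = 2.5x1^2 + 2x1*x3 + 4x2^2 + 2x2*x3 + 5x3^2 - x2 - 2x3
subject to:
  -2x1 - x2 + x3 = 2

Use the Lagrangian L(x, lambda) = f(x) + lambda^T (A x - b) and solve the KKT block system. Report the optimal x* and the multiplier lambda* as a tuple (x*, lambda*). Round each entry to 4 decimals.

Form the Lagrangian:
  L(x, lambda) = (1/2) x^T Q x + c^T x + lambda^T (A x - b)
Stationarity (grad_x L = 0): Q x + c + A^T lambda = 0.
Primal feasibility: A x = b.

This gives the KKT block system:
  [ Q   A^T ] [ x     ]   [-c ]
  [ A    0  ] [ lambda ] = [ b ]

Solving the linear system:
  x*      = (-0.6816, -0.149, 0.4878)
  lambda* = (-1.2163)
  f(x*)   = 0.8031

x* = (-0.6816, -0.149, 0.4878), lambda* = (-1.2163)


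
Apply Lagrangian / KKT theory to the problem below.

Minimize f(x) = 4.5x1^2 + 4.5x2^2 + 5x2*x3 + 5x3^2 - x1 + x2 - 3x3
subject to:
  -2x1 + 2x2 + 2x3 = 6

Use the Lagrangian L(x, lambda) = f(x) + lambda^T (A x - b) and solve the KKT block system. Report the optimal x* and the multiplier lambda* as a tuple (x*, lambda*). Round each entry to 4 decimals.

Form the Lagrangian:
  L(x, lambda) = (1/2) x^T Q x + c^T x + lambda^T (A x - b)
Stationarity (grad_x L = 0): Q x + c + A^T lambda = 0.
Primal feasibility: A x = b.

This gives the KKT block system:
  [ Q   A^T ] [ x     ]   [-c ]
  [ A    0  ] [ lambda ] = [ b ]

Solving the linear system:
  x*      = (-1.226, 0.5411, 1.2329)
  lambda* = (-6.0171)
  f(x*)   = 17.0856

x* = (-1.226, 0.5411, 1.2329), lambda* = (-6.0171)


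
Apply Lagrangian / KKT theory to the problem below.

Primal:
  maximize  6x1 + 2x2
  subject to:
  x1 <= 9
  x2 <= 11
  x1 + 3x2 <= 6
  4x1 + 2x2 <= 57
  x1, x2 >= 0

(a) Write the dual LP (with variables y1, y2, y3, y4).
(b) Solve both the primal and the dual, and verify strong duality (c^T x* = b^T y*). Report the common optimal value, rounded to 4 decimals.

The standard primal-dual pair for 'max c^T x s.t. A x <= b, x >= 0' is:
  Dual:  min b^T y  s.t.  A^T y >= c,  y >= 0.

So the dual LP is:
  minimize  9y1 + 11y2 + 6y3 + 57y4
  subject to:
    y1 + y3 + 4y4 >= 6
    y2 + 3y3 + 2y4 >= 2
    y1, y2, y3, y4 >= 0

Solving the primal: x* = (6, 0).
  primal value c^T x* = 36.
Solving the dual: y* = (0, 0, 6, 0).
  dual value b^T y* = 36.
Strong duality: c^T x* = b^T y*. Confirmed.

36


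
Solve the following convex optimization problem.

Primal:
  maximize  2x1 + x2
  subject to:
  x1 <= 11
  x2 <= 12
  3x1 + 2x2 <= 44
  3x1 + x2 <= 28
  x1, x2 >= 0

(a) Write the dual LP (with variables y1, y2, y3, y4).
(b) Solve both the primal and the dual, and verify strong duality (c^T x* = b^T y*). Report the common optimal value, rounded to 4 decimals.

The standard primal-dual pair for 'max c^T x s.t. A x <= b, x >= 0' is:
  Dual:  min b^T y  s.t.  A^T y >= c,  y >= 0.

So the dual LP is:
  minimize  11y1 + 12y2 + 44y3 + 28y4
  subject to:
    y1 + 3y3 + 3y4 >= 2
    y2 + 2y3 + y4 >= 1
    y1, y2, y3, y4 >= 0

Solving the primal: x* = (5.3333, 12).
  primal value c^T x* = 22.6667.
Solving the dual: y* = (0, 0.3333, 0, 0.6667).
  dual value b^T y* = 22.6667.
Strong duality: c^T x* = b^T y*. Confirmed.

22.6667


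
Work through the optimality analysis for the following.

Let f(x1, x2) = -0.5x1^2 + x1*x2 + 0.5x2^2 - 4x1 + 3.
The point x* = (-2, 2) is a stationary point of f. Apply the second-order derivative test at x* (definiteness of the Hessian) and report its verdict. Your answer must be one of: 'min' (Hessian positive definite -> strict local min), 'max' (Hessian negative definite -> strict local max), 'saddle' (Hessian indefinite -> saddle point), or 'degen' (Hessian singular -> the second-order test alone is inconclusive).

Compute the Hessian H = grad^2 f:
  H = [[-1, 1], [1, 1]]
Verify stationarity: grad f(x*) = H x* + g = (0, 0).
Eigenvalues of H: -1.4142, 1.4142.
Eigenvalues have mixed signs, so H is indefinite -> x* is a saddle point.

saddle


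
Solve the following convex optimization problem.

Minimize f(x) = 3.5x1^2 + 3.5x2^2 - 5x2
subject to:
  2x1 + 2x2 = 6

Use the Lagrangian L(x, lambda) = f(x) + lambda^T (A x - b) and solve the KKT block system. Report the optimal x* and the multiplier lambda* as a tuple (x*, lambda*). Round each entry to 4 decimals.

Form the Lagrangian:
  L(x, lambda) = (1/2) x^T Q x + c^T x + lambda^T (A x - b)
Stationarity (grad_x L = 0): Q x + c + A^T lambda = 0.
Primal feasibility: A x = b.

This gives the KKT block system:
  [ Q   A^T ] [ x     ]   [-c ]
  [ A    0  ] [ lambda ] = [ b ]

Solving the linear system:
  x*      = (1.1429, 1.8571)
  lambda* = (-4)
  f(x*)   = 7.3571

x* = (1.1429, 1.8571), lambda* = (-4)


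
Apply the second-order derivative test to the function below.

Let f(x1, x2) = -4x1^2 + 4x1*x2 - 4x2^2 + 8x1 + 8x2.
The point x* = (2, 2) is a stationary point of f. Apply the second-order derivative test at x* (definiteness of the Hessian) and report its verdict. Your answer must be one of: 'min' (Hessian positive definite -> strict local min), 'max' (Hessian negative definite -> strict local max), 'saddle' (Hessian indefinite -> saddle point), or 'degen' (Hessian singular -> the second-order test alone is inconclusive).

Compute the Hessian H = grad^2 f:
  H = [[-8, 4], [4, -8]]
Verify stationarity: grad f(x*) = H x* + g = (0, 0).
Eigenvalues of H: -12, -4.
Both eigenvalues < 0, so H is negative definite -> x* is a strict local max.

max


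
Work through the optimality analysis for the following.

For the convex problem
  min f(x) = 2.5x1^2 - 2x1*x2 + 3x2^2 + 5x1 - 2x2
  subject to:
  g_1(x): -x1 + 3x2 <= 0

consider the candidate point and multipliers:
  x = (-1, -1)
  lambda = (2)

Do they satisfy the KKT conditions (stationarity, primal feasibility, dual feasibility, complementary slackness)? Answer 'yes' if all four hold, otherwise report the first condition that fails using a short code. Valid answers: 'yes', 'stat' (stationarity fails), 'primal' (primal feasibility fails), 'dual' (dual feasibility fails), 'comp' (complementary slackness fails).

Gradient of f: grad f(x) = Q x + c = (2, -6)
Constraint values g_i(x) = a_i^T x - b_i:
  g_1((-1, -1)) = -2
Stationarity residual: grad f(x) + sum_i lambda_i a_i = (0, 0)
  -> stationarity OK
Primal feasibility (all g_i <= 0): OK
Dual feasibility (all lambda_i >= 0): OK
Complementary slackness (lambda_i * g_i(x) = 0 for all i): FAILS

Verdict: the first failing condition is complementary_slackness -> comp.

comp


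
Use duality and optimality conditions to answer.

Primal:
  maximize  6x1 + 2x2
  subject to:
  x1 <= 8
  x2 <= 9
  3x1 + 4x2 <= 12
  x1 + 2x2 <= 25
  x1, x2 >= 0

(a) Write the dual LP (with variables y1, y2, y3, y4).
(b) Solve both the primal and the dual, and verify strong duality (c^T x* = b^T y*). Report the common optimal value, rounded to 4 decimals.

The standard primal-dual pair for 'max c^T x s.t. A x <= b, x >= 0' is:
  Dual:  min b^T y  s.t.  A^T y >= c,  y >= 0.

So the dual LP is:
  minimize  8y1 + 9y2 + 12y3 + 25y4
  subject to:
    y1 + 3y3 + y4 >= 6
    y2 + 4y3 + 2y4 >= 2
    y1, y2, y3, y4 >= 0

Solving the primal: x* = (4, 0).
  primal value c^T x* = 24.
Solving the dual: y* = (0, 0, 2, 0).
  dual value b^T y* = 24.
Strong duality: c^T x* = b^T y*. Confirmed.

24


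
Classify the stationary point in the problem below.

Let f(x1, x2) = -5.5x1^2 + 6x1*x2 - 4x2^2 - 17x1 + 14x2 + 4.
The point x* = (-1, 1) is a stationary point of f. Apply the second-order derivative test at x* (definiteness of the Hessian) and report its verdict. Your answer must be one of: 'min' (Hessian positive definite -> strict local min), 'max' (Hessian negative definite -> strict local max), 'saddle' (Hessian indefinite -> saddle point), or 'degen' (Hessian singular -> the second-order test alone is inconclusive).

Compute the Hessian H = grad^2 f:
  H = [[-11, 6], [6, -8]]
Verify stationarity: grad f(x*) = H x* + g = (0, 0).
Eigenvalues of H: -15.6847, -3.3153.
Both eigenvalues < 0, so H is negative definite -> x* is a strict local max.

max


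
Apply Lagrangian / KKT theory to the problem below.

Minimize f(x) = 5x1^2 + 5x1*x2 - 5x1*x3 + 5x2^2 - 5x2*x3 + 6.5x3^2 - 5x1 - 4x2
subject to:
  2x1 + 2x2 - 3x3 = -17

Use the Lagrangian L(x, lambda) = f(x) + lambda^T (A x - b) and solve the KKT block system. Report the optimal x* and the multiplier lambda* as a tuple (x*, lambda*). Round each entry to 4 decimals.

Form the Lagrangian:
  L(x, lambda) = (1/2) x^T Q x + c^T x + lambda^T (A x - b)
Stationarity (grad_x L = 0): Q x + c + A^T lambda = 0.
Primal feasibility: A x = b.

This gives the KKT block system:
  [ Q   A^T ] [ x     ]   [-c ]
  [ A    0  ] [ lambda ] = [ b ]

Solving the linear system:
  x*      = (-1.1311, -1.3311, 4.0252)
  lambda* = (21.5462)
  f(x*)   = 188.6328

x* = (-1.1311, -1.3311, 4.0252), lambda* = (21.5462)


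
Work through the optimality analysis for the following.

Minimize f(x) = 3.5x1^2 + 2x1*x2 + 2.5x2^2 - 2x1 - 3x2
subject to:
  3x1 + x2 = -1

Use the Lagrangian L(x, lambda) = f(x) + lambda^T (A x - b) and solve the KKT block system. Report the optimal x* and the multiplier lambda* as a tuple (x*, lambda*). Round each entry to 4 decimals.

Form the Lagrangian:
  L(x, lambda) = (1/2) x^T Q x + c^T x + lambda^T (A x - b)
Stationarity (grad_x L = 0): Q x + c + A^T lambda = 0.
Primal feasibility: A x = b.

This gives the KKT block system:
  [ Q   A^T ] [ x     ]   [-c ]
  [ A    0  ] [ lambda ] = [ b ]

Solving the linear system:
  x*      = (-0.5, 0.5)
  lambda* = (1.5)
  f(x*)   = 0.5

x* = (-0.5, 0.5), lambda* = (1.5)


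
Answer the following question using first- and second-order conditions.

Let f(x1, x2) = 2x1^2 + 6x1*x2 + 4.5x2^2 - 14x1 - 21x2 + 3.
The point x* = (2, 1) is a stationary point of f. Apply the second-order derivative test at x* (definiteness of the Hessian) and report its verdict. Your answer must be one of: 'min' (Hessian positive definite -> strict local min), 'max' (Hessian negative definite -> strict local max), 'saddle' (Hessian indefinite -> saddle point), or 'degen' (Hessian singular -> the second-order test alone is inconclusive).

Compute the Hessian H = grad^2 f:
  H = [[4, 6], [6, 9]]
Verify stationarity: grad f(x*) = H x* + g = (0, 0).
Eigenvalues of H: 0, 13.
H has a zero eigenvalue (singular; positive semidefinite but not definite), so H is neither positive definite, negative definite, nor indefinite. The second-order test alone is inconclusive -> degen.
(Indeed, f is constant along the null direction of H through x*, so x* is not a strict local extremum.)

degen


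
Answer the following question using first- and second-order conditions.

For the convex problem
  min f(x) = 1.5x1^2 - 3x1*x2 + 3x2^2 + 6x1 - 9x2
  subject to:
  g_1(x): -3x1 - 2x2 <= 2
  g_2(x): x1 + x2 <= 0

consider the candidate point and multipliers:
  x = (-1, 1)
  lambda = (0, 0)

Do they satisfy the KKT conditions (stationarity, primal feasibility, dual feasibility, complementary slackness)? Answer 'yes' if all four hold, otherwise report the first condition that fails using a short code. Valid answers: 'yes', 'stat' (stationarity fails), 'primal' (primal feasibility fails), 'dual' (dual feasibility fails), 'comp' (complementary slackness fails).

Gradient of f: grad f(x) = Q x + c = (0, 0)
Constraint values g_i(x) = a_i^T x - b_i:
  g_1((-1, 1)) = -1
  g_2((-1, 1)) = 0
Stationarity residual: grad f(x) + sum_i lambda_i a_i = (0, 0)
  -> stationarity OK
Primal feasibility (all g_i <= 0): OK
Dual feasibility (all lambda_i >= 0): OK
Complementary slackness (lambda_i * g_i(x) = 0 for all i): OK

Verdict: yes, KKT holds.

yes


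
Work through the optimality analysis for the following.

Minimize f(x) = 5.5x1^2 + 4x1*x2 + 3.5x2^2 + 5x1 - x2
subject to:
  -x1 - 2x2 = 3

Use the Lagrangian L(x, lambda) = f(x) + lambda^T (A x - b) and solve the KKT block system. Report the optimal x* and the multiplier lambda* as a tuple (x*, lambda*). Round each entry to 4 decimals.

Form the Lagrangian:
  L(x, lambda) = (1/2) x^T Q x + c^T x + lambda^T (A x - b)
Stationarity (grad_x L = 0): Q x + c + A^T lambda = 0.
Primal feasibility: A x = b.

This gives the KKT block system:
  [ Q   A^T ] [ x     ]   [-c ]
  [ A    0  ] [ lambda ] = [ b ]

Solving the linear system:
  x*      = (-0.5429, -1.2286)
  lambda* = (-5.8857)
  f(x*)   = 8.0857

x* = (-0.5429, -1.2286), lambda* = (-5.8857)


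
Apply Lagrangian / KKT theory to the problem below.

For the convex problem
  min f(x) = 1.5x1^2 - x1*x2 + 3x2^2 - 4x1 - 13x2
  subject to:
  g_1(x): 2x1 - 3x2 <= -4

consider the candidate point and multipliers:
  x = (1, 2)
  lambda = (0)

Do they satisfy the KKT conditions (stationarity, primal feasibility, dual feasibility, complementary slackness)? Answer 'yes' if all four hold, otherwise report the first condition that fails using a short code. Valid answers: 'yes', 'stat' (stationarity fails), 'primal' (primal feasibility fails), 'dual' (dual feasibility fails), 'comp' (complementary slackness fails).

Gradient of f: grad f(x) = Q x + c = (-3, -2)
Constraint values g_i(x) = a_i^T x - b_i:
  g_1((1, 2)) = 0
Stationarity residual: grad f(x) + sum_i lambda_i a_i = (-3, -2)
  -> stationarity FAILS
Primal feasibility (all g_i <= 0): OK
Dual feasibility (all lambda_i >= 0): OK
Complementary slackness (lambda_i * g_i(x) = 0 for all i): OK

Verdict: the first failing condition is stationarity -> stat.

stat


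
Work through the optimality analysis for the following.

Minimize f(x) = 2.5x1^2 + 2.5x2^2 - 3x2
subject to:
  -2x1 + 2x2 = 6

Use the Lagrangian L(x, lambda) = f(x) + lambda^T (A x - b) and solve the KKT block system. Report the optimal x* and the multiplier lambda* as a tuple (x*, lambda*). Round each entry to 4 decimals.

Form the Lagrangian:
  L(x, lambda) = (1/2) x^T Q x + c^T x + lambda^T (A x - b)
Stationarity (grad_x L = 0): Q x + c + A^T lambda = 0.
Primal feasibility: A x = b.

This gives the KKT block system:
  [ Q   A^T ] [ x     ]   [-c ]
  [ A    0  ] [ lambda ] = [ b ]

Solving the linear system:
  x*      = (-1.2, 1.8)
  lambda* = (-3)
  f(x*)   = 6.3

x* = (-1.2, 1.8), lambda* = (-3)


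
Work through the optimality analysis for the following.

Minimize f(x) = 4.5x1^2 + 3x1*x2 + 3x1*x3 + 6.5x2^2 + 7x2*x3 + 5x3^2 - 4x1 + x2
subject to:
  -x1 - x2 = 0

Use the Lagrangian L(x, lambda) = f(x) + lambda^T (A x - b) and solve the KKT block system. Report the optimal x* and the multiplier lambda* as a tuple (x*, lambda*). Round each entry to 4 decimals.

Form the Lagrangian:
  L(x, lambda) = (1/2) x^T Q x + c^T x + lambda^T (A x - b)
Stationarity (grad_x L = 0): Q x + c + A^T lambda = 0.
Primal feasibility: A x = b.

This gives the KKT block system:
  [ Q   A^T ] [ x     ]   [-c ]
  [ A    0  ] [ lambda ] = [ b ]

Solving the linear system:
  x*      = (0.3472, -0.3472, 0.1389)
  lambda* = (-1.5)
  f(x*)   = -0.8681

x* = (0.3472, -0.3472, 0.1389), lambda* = (-1.5)


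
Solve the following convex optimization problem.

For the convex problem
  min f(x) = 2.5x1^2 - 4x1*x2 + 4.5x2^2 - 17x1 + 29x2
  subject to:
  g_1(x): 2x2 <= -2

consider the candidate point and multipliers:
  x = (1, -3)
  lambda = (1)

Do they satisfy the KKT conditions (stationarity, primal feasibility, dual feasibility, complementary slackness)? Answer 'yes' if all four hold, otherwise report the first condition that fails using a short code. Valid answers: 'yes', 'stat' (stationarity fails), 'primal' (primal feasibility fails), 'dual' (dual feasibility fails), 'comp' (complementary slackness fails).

Gradient of f: grad f(x) = Q x + c = (0, -2)
Constraint values g_i(x) = a_i^T x - b_i:
  g_1((1, -3)) = -4
Stationarity residual: grad f(x) + sum_i lambda_i a_i = (0, 0)
  -> stationarity OK
Primal feasibility (all g_i <= 0): OK
Dual feasibility (all lambda_i >= 0): OK
Complementary slackness (lambda_i * g_i(x) = 0 for all i): FAILS

Verdict: the first failing condition is complementary_slackness -> comp.

comp


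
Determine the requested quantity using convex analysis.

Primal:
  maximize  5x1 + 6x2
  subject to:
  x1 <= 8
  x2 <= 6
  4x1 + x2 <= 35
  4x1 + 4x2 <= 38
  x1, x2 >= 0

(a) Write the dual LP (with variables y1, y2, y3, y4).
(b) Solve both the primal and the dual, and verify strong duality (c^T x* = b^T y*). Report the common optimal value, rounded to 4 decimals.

The standard primal-dual pair for 'max c^T x s.t. A x <= b, x >= 0' is:
  Dual:  min b^T y  s.t.  A^T y >= c,  y >= 0.

So the dual LP is:
  minimize  8y1 + 6y2 + 35y3 + 38y4
  subject to:
    y1 + 4y3 + 4y4 >= 5
    y2 + y3 + 4y4 >= 6
    y1, y2, y3, y4 >= 0

Solving the primal: x* = (3.5, 6).
  primal value c^T x* = 53.5.
Solving the dual: y* = (0, 1, 0, 1.25).
  dual value b^T y* = 53.5.
Strong duality: c^T x* = b^T y*. Confirmed.

53.5


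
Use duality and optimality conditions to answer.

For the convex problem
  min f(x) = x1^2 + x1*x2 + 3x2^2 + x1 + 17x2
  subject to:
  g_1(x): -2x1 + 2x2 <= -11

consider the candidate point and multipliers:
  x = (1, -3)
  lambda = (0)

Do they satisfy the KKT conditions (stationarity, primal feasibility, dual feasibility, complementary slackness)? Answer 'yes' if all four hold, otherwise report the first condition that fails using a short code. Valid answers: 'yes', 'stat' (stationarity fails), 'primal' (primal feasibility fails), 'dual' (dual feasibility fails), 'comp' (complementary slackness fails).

Gradient of f: grad f(x) = Q x + c = (0, 0)
Constraint values g_i(x) = a_i^T x - b_i:
  g_1((1, -3)) = 3
Stationarity residual: grad f(x) + sum_i lambda_i a_i = (0, 0)
  -> stationarity OK
Primal feasibility (all g_i <= 0): FAILS
Dual feasibility (all lambda_i >= 0): OK
Complementary slackness (lambda_i * g_i(x) = 0 for all i): OK

Verdict: the first failing condition is primal_feasibility -> primal.

primal


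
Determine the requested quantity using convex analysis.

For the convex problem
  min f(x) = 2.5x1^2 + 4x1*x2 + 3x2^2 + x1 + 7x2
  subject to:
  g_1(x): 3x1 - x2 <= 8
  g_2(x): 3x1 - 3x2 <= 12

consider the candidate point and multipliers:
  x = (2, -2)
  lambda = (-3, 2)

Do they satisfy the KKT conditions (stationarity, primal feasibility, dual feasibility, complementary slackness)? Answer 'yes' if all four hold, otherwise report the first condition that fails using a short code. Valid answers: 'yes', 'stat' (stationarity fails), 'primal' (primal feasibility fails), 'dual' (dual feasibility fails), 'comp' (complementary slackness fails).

Gradient of f: grad f(x) = Q x + c = (3, 3)
Constraint values g_i(x) = a_i^T x - b_i:
  g_1((2, -2)) = 0
  g_2((2, -2)) = 0
Stationarity residual: grad f(x) + sum_i lambda_i a_i = (0, 0)
  -> stationarity OK
Primal feasibility (all g_i <= 0): OK
Dual feasibility (all lambda_i >= 0): FAILS
Complementary slackness (lambda_i * g_i(x) = 0 for all i): OK

Verdict: the first failing condition is dual_feasibility -> dual.

dual


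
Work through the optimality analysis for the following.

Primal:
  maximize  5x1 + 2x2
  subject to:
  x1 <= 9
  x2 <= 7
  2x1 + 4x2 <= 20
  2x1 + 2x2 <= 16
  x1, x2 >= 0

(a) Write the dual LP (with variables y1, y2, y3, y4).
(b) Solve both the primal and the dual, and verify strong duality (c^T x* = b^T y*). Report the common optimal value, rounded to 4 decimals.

The standard primal-dual pair for 'max c^T x s.t. A x <= b, x >= 0' is:
  Dual:  min b^T y  s.t.  A^T y >= c,  y >= 0.

So the dual LP is:
  minimize  9y1 + 7y2 + 20y3 + 16y4
  subject to:
    y1 + 2y3 + 2y4 >= 5
    y2 + 4y3 + 2y4 >= 2
    y1, y2, y3, y4 >= 0

Solving the primal: x* = (8, 0).
  primal value c^T x* = 40.
Solving the dual: y* = (0, 0, 0, 2.5).
  dual value b^T y* = 40.
Strong duality: c^T x* = b^T y*. Confirmed.

40


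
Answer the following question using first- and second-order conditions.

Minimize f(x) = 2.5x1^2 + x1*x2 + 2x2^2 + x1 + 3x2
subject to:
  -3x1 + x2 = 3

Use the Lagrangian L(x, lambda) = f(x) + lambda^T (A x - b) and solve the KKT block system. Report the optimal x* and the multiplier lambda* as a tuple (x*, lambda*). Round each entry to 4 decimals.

Form the Lagrangian:
  L(x, lambda) = (1/2) x^T Q x + c^T x + lambda^T (A x - b)
Stationarity (grad_x L = 0): Q x + c + A^T lambda = 0.
Primal feasibility: A x = b.

This gives the KKT block system:
  [ Q   A^T ] [ x     ]   [-c ]
  [ A    0  ] [ lambda ] = [ b ]

Solving the linear system:
  x*      = (-1.0426, -0.1277)
  lambda* = (-1.4468)
  f(x*)   = 1.4574

x* = (-1.0426, -0.1277), lambda* = (-1.4468)


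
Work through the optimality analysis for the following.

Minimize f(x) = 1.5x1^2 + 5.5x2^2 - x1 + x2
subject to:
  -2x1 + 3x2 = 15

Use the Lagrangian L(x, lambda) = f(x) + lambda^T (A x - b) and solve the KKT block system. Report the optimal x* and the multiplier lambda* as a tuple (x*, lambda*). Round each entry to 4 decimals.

Form the Lagrangian:
  L(x, lambda) = (1/2) x^T Q x + c^T x + lambda^T (A x - b)
Stationarity (grad_x L = 0): Q x + c + A^T lambda = 0.
Primal feasibility: A x = b.

This gives the KKT block system:
  [ Q   A^T ] [ x     ]   [-c ]
  [ A    0  ] [ lambda ] = [ b ]

Solving the linear system:
  x*      = (-4.6056, 1.9296)
  lambda* = (-7.4085)
  f(x*)   = 58.831

x* = (-4.6056, 1.9296), lambda* = (-7.4085)


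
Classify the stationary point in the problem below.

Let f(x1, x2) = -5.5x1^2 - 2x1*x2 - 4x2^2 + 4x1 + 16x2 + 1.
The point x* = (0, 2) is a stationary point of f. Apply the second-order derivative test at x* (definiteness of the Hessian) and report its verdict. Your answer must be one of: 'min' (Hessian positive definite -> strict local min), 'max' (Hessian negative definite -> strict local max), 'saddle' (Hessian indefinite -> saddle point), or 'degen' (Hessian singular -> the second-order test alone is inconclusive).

Compute the Hessian H = grad^2 f:
  H = [[-11, -2], [-2, -8]]
Verify stationarity: grad f(x*) = H x* + g = (0, 0).
Eigenvalues of H: -12, -7.
Both eigenvalues < 0, so H is negative definite -> x* is a strict local max.

max


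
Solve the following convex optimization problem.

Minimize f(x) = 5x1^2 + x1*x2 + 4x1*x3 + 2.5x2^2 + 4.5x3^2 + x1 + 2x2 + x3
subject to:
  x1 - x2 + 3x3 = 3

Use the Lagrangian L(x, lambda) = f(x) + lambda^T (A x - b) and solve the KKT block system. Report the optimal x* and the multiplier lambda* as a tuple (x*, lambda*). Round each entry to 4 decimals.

Form the Lagrangian:
  L(x, lambda) = (1/2) x^T Q x + c^T x + lambda^T (A x - b)
Stationarity (grad_x L = 0): Q x + c + A^T lambda = 0.
Primal feasibility: A x = b.

This gives the KKT block system:
  [ Q   A^T ] [ x     ]   [-c ]
  [ A    0  ] [ lambda ] = [ b ]

Solving the linear system:
  x*      = (-0.0599, -0.8756, 0.7281)
  lambda* = (-2.4378)
  f(x*)   = 3.1152

x* = (-0.0599, -0.8756, 0.7281), lambda* = (-2.4378)


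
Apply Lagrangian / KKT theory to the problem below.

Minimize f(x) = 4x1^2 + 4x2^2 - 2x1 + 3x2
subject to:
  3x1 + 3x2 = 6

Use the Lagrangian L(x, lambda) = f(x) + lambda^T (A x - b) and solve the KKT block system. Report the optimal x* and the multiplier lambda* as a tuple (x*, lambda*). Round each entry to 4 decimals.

Form the Lagrangian:
  L(x, lambda) = (1/2) x^T Q x + c^T x + lambda^T (A x - b)
Stationarity (grad_x L = 0): Q x + c + A^T lambda = 0.
Primal feasibility: A x = b.

This gives the KKT block system:
  [ Q   A^T ] [ x     ]   [-c ]
  [ A    0  ] [ lambda ] = [ b ]

Solving the linear system:
  x*      = (1.3125, 0.6875)
  lambda* = (-2.8333)
  f(x*)   = 8.2188

x* = (1.3125, 0.6875), lambda* = (-2.8333)


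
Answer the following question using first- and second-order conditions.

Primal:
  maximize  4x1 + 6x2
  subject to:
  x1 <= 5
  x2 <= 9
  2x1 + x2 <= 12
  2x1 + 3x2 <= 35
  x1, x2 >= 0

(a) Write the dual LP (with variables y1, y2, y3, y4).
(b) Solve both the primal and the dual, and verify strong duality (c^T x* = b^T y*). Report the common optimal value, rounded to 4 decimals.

The standard primal-dual pair for 'max c^T x s.t. A x <= b, x >= 0' is:
  Dual:  min b^T y  s.t.  A^T y >= c,  y >= 0.

So the dual LP is:
  minimize  5y1 + 9y2 + 12y3 + 35y4
  subject to:
    y1 + 2y3 + 2y4 >= 4
    y2 + y3 + 3y4 >= 6
    y1, y2, y3, y4 >= 0

Solving the primal: x* = (1.5, 9).
  primal value c^T x* = 60.
Solving the dual: y* = (0, 4, 2, 0).
  dual value b^T y* = 60.
Strong duality: c^T x* = b^T y*. Confirmed.

60


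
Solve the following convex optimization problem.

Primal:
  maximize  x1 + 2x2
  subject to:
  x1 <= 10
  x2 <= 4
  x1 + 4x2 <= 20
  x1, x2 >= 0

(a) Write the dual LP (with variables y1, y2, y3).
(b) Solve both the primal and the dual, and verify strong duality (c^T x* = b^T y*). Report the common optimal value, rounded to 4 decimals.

The standard primal-dual pair for 'max c^T x s.t. A x <= b, x >= 0' is:
  Dual:  min b^T y  s.t.  A^T y >= c,  y >= 0.

So the dual LP is:
  minimize  10y1 + 4y2 + 20y3
  subject to:
    y1 + y3 >= 1
    y2 + 4y3 >= 2
    y1, y2, y3 >= 0

Solving the primal: x* = (10, 2.5).
  primal value c^T x* = 15.
Solving the dual: y* = (0.5, 0, 0.5).
  dual value b^T y* = 15.
Strong duality: c^T x* = b^T y*. Confirmed.

15


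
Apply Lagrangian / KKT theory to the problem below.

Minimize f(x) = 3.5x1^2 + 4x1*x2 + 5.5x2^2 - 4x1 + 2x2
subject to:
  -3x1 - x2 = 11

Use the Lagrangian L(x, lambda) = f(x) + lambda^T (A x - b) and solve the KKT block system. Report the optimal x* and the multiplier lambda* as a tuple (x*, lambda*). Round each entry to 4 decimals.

Form the Lagrangian:
  L(x, lambda) = (1/2) x^T Q x + c^T x + lambda^T (A x - b)
Stationarity (grad_x L = 0): Q x + c + A^T lambda = 0.
Primal feasibility: A x = b.

This gives the KKT block system:
  [ Q   A^T ] [ x     ]   [-c ]
  [ A    0  ] [ lambda ] = [ b ]

Solving the linear system:
  x*      = (-3.7683, 0.3049)
  lambda* = (-9.7195)
  f(x*)   = 61.2988

x* = (-3.7683, 0.3049), lambda* = (-9.7195)


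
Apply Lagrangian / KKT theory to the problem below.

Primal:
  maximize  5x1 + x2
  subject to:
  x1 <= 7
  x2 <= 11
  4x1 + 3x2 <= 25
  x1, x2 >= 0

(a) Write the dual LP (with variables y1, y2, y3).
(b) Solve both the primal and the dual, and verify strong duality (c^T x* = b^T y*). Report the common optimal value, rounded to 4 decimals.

The standard primal-dual pair for 'max c^T x s.t. A x <= b, x >= 0' is:
  Dual:  min b^T y  s.t.  A^T y >= c,  y >= 0.

So the dual LP is:
  minimize  7y1 + 11y2 + 25y3
  subject to:
    y1 + 4y3 >= 5
    y2 + 3y3 >= 1
    y1, y2, y3 >= 0

Solving the primal: x* = (6.25, 0).
  primal value c^T x* = 31.25.
Solving the dual: y* = (0, 0, 1.25).
  dual value b^T y* = 31.25.
Strong duality: c^T x* = b^T y*. Confirmed.

31.25


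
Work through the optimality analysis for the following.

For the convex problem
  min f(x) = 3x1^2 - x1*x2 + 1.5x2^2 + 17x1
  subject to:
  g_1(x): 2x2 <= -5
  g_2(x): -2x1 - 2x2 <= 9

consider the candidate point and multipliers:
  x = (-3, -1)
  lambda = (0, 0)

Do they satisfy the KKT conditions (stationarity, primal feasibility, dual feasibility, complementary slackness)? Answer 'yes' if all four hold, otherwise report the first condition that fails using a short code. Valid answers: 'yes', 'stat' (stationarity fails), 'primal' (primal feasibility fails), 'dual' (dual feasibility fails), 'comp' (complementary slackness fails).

Gradient of f: grad f(x) = Q x + c = (0, 0)
Constraint values g_i(x) = a_i^T x - b_i:
  g_1((-3, -1)) = 3
  g_2((-3, -1)) = -1
Stationarity residual: grad f(x) + sum_i lambda_i a_i = (0, 0)
  -> stationarity OK
Primal feasibility (all g_i <= 0): FAILS
Dual feasibility (all lambda_i >= 0): OK
Complementary slackness (lambda_i * g_i(x) = 0 for all i): OK

Verdict: the first failing condition is primal_feasibility -> primal.

primal


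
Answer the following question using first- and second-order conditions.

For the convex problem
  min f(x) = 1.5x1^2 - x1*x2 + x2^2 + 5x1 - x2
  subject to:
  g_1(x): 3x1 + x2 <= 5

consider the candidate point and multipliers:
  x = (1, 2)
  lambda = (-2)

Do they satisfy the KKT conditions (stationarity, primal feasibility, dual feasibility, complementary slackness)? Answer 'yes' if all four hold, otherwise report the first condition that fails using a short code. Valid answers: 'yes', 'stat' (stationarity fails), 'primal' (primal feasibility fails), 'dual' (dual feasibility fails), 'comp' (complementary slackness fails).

Gradient of f: grad f(x) = Q x + c = (6, 2)
Constraint values g_i(x) = a_i^T x - b_i:
  g_1((1, 2)) = 0
Stationarity residual: grad f(x) + sum_i lambda_i a_i = (0, 0)
  -> stationarity OK
Primal feasibility (all g_i <= 0): OK
Dual feasibility (all lambda_i >= 0): FAILS
Complementary slackness (lambda_i * g_i(x) = 0 for all i): OK

Verdict: the first failing condition is dual_feasibility -> dual.

dual


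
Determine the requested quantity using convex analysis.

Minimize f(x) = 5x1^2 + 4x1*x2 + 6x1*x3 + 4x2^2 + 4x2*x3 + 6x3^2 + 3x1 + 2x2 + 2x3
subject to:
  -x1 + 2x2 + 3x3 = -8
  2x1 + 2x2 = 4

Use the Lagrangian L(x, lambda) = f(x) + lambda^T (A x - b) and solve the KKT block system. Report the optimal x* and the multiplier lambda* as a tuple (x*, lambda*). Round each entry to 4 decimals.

Form the Lagrangian:
  L(x, lambda) = (1/2) x^T Q x + c^T x + lambda^T (A x - b)
Stationarity (grad_x L = 0): Q x + c + A^T lambda = 0.
Primal feasibility: A x = b.

This gives the KKT block system:
  [ Q   A^T ] [ x     ]   [-c ]
  [ A    0  ] [ lambda ] = [ b ]

Solving the linear system:
  x*      = (2.0385, -0.0385, -1.9615)
  lambda* = (3.1538, -4.1538)
  f(x*)   = 21.9808

x* = (2.0385, -0.0385, -1.9615), lambda* = (3.1538, -4.1538)


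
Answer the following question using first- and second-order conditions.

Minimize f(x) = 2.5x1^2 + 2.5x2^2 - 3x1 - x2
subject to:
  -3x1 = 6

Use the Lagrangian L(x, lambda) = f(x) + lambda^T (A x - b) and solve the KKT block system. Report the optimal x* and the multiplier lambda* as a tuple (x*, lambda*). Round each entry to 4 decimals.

Form the Lagrangian:
  L(x, lambda) = (1/2) x^T Q x + c^T x + lambda^T (A x - b)
Stationarity (grad_x L = 0): Q x + c + A^T lambda = 0.
Primal feasibility: A x = b.

This gives the KKT block system:
  [ Q   A^T ] [ x     ]   [-c ]
  [ A    0  ] [ lambda ] = [ b ]

Solving the linear system:
  x*      = (-2, 0.2)
  lambda* = (-4.3333)
  f(x*)   = 15.9

x* = (-2, 0.2), lambda* = (-4.3333)


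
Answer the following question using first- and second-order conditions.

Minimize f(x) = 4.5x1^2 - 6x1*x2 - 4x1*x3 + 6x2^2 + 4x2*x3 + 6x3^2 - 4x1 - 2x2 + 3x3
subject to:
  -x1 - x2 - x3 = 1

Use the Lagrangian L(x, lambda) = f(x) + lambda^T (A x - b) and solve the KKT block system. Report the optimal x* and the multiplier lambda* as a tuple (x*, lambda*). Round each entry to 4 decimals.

Form the Lagrangian:
  L(x, lambda) = (1/2) x^T Q x + c^T x + lambda^T (A x - b)
Stationarity (grad_x L = 0): Q x + c + A^T lambda = 0.
Primal feasibility: A x = b.

This gives the KKT block system:
  [ Q   A^T ] [ x     ]   [-c ]
  [ A    0  ] [ lambda ] = [ b ]

Solving the linear system:
  x*      = (-0.2944, -0.0771, -0.6285)
  lambda* = (-3.6729)
  f(x*)   = 1.5596

x* = (-0.2944, -0.0771, -0.6285), lambda* = (-3.6729)


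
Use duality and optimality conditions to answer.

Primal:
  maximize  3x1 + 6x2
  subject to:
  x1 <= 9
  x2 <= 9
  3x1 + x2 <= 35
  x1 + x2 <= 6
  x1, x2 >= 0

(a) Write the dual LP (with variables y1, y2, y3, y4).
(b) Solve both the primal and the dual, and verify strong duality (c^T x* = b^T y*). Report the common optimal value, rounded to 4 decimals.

The standard primal-dual pair for 'max c^T x s.t. A x <= b, x >= 0' is:
  Dual:  min b^T y  s.t.  A^T y >= c,  y >= 0.

So the dual LP is:
  minimize  9y1 + 9y2 + 35y3 + 6y4
  subject to:
    y1 + 3y3 + y4 >= 3
    y2 + y3 + y4 >= 6
    y1, y2, y3, y4 >= 0

Solving the primal: x* = (0, 6).
  primal value c^T x* = 36.
Solving the dual: y* = (0, 0, 0, 6).
  dual value b^T y* = 36.
Strong duality: c^T x* = b^T y*. Confirmed.

36


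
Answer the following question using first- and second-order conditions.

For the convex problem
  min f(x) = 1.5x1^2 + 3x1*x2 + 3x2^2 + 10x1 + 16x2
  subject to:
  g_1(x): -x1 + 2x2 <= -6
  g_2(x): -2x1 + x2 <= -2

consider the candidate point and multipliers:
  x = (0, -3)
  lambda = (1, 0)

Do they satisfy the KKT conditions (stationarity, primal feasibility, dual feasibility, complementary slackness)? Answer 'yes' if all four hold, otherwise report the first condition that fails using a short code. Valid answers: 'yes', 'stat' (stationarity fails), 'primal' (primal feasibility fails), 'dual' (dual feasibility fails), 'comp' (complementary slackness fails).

Gradient of f: grad f(x) = Q x + c = (1, -2)
Constraint values g_i(x) = a_i^T x - b_i:
  g_1((0, -3)) = 0
  g_2((0, -3)) = -1
Stationarity residual: grad f(x) + sum_i lambda_i a_i = (0, 0)
  -> stationarity OK
Primal feasibility (all g_i <= 0): OK
Dual feasibility (all lambda_i >= 0): OK
Complementary slackness (lambda_i * g_i(x) = 0 for all i): OK

Verdict: yes, KKT holds.

yes


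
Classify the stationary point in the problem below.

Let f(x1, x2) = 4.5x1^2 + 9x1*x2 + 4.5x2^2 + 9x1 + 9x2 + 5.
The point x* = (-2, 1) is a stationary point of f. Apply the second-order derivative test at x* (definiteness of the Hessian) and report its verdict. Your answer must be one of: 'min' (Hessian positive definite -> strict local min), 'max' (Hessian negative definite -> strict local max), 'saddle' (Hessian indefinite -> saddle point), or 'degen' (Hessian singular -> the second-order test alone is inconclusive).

Compute the Hessian H = grad^2 f:
  H = [[9, 9], [9, 9]]
Verify stationarity: grad f(x*) = H x* + g = (0, 0).
Eigenvalues of H: 0, 18.
H has a zero eigenvalue (singular; positive semidefinite but not definite), so H is neither positive definite, negative definite, nor indefinite. The second-order test alone is inconclusive -> degen.
(Indeed, f is constant along the null direction of H through x*, so x* is not a strict local extremum.)

degen


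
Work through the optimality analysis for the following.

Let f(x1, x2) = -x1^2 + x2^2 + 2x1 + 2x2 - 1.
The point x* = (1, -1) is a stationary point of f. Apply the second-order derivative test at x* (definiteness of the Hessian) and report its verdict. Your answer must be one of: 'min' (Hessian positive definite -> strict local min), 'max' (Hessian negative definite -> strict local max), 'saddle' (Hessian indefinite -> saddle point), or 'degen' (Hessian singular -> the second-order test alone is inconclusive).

Compute the Hessian H = grad^2 f:
  H = [[-2, 0], [0, 2]]
Verify stationarity: grad f(x*) = H x* + g = (0, 0).
Eigenvalues of H: -2, 2.
Eigenvalues have mixed signs, so H is indefinite -> x* is a saddle point.

saddle


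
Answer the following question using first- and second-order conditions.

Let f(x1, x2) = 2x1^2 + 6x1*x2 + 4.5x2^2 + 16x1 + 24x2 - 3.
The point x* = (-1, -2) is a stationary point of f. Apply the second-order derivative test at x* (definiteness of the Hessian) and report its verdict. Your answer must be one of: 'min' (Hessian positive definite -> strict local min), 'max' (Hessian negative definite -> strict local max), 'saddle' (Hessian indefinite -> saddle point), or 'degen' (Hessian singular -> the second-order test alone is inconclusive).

Compute the Hessian H = grad^2 f:
  H = [[4, 6], [6, 9]]
Verify stationarity: grad f(x*) = H x* + g = (0, 0).
Eigenvalues of H: 0, 13.
H has a zero eigenvalue (singular; positive semidefinite but not definite), so H is neither positive definite, negative definite, nor indefinite. The second-order test alone is inconclusive -> degen.
(Indeed, f is constant along the null direction of H through x*, so x* is not a strict local extremum.)

degen


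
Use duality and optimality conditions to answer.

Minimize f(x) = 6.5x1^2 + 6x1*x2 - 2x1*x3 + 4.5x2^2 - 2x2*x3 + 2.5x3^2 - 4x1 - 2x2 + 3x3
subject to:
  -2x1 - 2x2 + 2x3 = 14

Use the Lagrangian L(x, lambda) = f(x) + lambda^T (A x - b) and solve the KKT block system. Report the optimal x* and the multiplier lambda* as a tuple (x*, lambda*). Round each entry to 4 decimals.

Form the Lagrangian:
  L(x, lambda) = (1/2) x^T Q x + c^T x + lambda^T (A x - b)
Stationarity (grad_x L = 0): Q x + c + A^T lambda = 0.
Primal feasibility: A x = b.

This gives the KKT block system:
  [ Q   A^T ] [ x     ]   [-c ]
  [ A    0  ] [ lambda ] = [ b ]

Solving the linear system:
  x*      = (-0.5055, -1.8462, 4.6484)
  lambda* = (-15.4725)
  f(x*)   = 118.1374

x* = (-0.5055, -1.8462, 4.6484), lambda* = (-15.4725)


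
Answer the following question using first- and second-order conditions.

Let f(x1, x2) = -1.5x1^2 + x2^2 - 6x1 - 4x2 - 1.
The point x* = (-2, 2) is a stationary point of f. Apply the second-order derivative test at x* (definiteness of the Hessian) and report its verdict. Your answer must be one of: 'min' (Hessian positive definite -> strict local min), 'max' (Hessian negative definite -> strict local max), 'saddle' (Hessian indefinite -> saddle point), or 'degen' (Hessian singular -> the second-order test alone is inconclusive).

Compute the Hessian H = grad^2 f:
  H = [[-3, 0], [0, 2]]
Verify stationarity: grad f(x*) = H x* + g = (0, 0).
Eigenvalues of H: -3, 2.
Eigenvalues have mixed signs, so H is indefinite -> x* is a saddle point.

saddle
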